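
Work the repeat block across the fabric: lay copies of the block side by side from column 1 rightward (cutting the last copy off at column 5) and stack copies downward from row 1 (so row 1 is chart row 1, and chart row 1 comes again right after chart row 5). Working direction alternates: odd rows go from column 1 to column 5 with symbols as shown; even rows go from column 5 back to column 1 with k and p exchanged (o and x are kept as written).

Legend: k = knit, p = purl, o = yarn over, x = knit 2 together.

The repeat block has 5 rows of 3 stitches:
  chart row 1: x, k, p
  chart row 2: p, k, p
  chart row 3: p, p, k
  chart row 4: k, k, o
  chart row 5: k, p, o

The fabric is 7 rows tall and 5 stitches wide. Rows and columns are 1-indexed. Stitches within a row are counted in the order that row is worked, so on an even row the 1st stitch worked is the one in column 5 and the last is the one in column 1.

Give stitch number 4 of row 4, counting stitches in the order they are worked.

== STITCH ==
p

Derivation:
Row 4 uses chart row ((4-1) mod 5)+1 = 4. Row 4 is even, so WS.
Chart row 4 tiled across columns 1-5: k k o k k
Wrong side: read the tiled row from column 5 down to 1 and exchange k with p (leave o, x).
Row 4 as worked: p p o p p
The 4th stitch worked is p.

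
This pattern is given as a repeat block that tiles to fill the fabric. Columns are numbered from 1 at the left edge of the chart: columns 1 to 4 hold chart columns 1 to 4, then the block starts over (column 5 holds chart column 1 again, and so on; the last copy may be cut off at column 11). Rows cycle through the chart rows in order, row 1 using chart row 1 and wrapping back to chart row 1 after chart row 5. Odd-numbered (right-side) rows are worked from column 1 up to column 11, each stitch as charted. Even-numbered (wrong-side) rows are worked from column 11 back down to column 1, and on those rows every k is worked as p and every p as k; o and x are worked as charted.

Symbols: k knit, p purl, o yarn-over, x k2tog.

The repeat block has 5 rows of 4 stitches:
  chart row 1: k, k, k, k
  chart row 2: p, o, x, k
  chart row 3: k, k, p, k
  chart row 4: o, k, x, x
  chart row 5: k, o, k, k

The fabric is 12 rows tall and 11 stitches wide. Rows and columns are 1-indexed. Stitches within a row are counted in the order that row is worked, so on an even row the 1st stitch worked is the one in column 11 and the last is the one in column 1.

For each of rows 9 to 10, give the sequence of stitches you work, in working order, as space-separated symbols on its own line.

Row 9: chart row 4, RS - tile across columns 1-11 and work as-is.
Row 10: chart row 5, WS - tiled (columns 1-11): k o k k k o k k k o k; work from column 11 back to 1 with k<->p swapped.

== ROWS AS WORKED ==
o k x x o k x x o k x
p o p p p o p p p o p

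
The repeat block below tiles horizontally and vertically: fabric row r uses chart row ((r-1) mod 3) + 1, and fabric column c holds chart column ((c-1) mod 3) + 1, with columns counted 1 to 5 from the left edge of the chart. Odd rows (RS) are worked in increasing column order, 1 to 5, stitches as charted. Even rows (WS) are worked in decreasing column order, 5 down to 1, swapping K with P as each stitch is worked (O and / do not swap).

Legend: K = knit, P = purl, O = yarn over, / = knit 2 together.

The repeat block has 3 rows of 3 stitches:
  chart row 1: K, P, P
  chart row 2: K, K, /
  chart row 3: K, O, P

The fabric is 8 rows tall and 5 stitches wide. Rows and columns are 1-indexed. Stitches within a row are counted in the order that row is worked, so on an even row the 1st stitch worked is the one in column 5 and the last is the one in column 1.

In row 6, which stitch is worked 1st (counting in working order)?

Result:
O

Derivation:
For row 6: chart row = ((6-1) mod 3) + 1 = 3; this is a WS (even) row.
Chart row 3 tiled across columns 1-5: K O P K O
WS: work from column 5 back to column 1 (reverse the tiled row), swapping K<->P (O and / unchanged).
Row 6 as worked: O P K O P
Counting 1 along the worked row gives O.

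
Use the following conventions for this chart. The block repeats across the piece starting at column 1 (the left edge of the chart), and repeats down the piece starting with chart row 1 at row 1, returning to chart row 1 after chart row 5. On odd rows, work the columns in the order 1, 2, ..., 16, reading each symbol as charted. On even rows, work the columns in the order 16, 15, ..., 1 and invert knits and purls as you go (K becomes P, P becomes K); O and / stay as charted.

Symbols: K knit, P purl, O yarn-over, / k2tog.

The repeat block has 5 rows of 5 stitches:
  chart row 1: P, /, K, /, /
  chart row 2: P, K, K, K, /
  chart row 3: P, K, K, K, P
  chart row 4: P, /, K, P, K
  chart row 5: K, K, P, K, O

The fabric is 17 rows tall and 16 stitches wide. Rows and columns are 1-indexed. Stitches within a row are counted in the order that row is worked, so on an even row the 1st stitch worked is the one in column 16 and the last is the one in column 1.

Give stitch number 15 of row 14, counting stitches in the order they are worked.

Row 14 uses chart row ((14-1) mod 5)+1 = 4. Row 14 is even, so WS.
Chart row 4 tiled across columns 1-16: P / K P K P / K P K P / K P K P
Wrong side: read the tiled row from column 16 down to 1 and exchange K with P (leave O, /).
Row 14 as worked: K P K P / K P K P / K P K P / K
The 15th stitch worked is /.

Stitch:
/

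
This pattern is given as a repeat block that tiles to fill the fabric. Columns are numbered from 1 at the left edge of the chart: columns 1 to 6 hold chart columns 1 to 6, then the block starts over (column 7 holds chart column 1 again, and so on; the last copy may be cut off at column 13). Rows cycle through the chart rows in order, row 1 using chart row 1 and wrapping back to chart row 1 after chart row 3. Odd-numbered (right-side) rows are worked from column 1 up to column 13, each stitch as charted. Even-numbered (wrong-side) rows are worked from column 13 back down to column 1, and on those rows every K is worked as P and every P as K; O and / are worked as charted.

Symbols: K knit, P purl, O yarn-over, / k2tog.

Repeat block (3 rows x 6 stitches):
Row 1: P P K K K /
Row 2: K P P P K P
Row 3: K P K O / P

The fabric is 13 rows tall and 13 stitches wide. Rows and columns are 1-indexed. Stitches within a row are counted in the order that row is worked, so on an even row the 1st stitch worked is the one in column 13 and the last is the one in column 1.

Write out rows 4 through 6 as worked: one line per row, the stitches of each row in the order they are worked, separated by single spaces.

Rows as worked:
K / P P P K K / P P P K K
K P P P K P K P P P K P K
P K / O P K P K / O P K P

Derivation:
Row 4: chart row 1, WS - tiled (columns 1-13): P P K K K / P P K K K / P; work from column 13 back to 1 with K<->P swapped.
Row 5: chart row 2, RS - tile across columns 1-13 and work as-is.
Row 6: chart row 3, WS - tiled (columns 1-13): K P K O / P K P K O / P K; work from column 13 back to 1 with K<->P swapped.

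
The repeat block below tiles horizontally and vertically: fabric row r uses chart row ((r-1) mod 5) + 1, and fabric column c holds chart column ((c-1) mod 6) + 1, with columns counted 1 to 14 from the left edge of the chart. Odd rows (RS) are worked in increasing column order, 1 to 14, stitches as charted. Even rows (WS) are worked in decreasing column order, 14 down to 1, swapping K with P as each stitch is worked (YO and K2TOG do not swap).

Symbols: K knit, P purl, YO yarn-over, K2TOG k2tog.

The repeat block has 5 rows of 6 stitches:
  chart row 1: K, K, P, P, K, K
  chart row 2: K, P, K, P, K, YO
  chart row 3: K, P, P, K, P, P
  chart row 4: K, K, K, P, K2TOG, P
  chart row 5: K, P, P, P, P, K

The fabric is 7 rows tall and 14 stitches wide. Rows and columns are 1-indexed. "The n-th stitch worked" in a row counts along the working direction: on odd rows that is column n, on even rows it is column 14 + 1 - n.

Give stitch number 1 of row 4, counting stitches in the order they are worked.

Result:
P

Derivation:
For row 4: chart row = ((4-1) mod 5) + 1 = 4; this is a WS (even) row.
Chart row 4 tiled across columns 1-14: K K K P K2TOG P K K K P K2TOG P K K
WS row: flip the tiled sequence (start at column 14) and apply K<->P; YO and K2TOG stay.
Row 4 as worked: P P K K2TOG K P P P K K2TOG K P P P
Stitch 1 in working order -> P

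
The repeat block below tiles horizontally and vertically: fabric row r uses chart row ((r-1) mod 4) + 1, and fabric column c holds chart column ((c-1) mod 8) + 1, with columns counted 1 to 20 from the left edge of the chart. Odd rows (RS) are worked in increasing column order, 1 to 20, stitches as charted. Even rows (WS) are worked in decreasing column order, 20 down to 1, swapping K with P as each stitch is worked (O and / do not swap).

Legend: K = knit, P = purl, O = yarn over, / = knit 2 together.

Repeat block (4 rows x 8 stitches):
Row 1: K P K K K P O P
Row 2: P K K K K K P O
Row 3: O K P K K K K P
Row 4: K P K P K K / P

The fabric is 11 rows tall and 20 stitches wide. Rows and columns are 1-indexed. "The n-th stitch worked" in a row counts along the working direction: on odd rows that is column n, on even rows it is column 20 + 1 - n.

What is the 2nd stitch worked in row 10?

Row 10 uses chart row ((10-1) mod 4)+1 = 2. Row 10 is even, so WS.
Chart row 2 tiled across columns 1-20: P K K K K K P O P K K K K K P O P K K K
WS row: flip the tiled sequence (start at column 20) and apply K<->P; O and / stay.
Row 10 as worked: P P P K O K P P P P P K O K P P P P P K
Stitch 2 in working order -> P

== STITCH ==
P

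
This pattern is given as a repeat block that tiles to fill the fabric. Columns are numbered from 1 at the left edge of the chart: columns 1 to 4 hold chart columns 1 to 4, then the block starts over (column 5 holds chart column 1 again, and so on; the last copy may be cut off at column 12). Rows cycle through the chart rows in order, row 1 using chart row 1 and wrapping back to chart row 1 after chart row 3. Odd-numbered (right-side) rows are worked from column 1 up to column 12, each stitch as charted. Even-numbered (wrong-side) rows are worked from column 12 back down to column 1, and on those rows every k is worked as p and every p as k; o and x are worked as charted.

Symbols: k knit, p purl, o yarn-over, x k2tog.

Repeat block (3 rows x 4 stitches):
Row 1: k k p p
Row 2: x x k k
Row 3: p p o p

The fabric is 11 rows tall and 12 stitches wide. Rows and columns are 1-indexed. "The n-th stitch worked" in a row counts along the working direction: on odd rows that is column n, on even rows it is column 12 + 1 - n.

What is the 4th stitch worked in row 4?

== STITCH ==
p

Derivation:
Row 4 uses chart row ((4-1) mod 3)+1 = 1. Row 4 is even, so WS.
Chart row 1 tiled across columns 1-12: k k p p k k p p k k p p
Wrong side: read the tiled row from column 12 down to 1 and exchange k with p (leave o, x).
Row 4 as worked: k k p p k k p p k k p p
Counting 4 along the worked row gives p.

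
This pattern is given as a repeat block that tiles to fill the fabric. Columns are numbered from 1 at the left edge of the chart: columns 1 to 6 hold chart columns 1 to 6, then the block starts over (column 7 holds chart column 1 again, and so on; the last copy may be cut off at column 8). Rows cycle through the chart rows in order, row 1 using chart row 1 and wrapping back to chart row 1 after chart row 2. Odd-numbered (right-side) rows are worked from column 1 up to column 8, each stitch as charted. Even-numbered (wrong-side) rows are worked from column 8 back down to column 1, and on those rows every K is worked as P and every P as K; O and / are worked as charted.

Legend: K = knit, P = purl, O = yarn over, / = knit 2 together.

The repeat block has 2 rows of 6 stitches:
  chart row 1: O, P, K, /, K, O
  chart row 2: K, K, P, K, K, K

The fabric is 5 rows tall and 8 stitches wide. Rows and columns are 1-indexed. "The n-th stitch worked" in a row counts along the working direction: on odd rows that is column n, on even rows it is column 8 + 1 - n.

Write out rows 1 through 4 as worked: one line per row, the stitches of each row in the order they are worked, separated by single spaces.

Row 1: chart row 1, RS - tile across columns 1-8 and work as-is.
Row 2: chart row 2, WS - tiled (columns 1-8): K K P K K K K K; work from column 8 back to 1 with K<->P swapped.
Row 3: chart row 1, RS - tile across columns 1-8 and work as-is.
Row 4: chart row 2, WS - tiled (columns 1-8): K K P K K K K K; work from column 8 back to 1 with K<->P swapped.

== ROWS AS WORKED ==
O P K / K O O P
P P P P P K P P
O P K / K O O P
P P P P P K P P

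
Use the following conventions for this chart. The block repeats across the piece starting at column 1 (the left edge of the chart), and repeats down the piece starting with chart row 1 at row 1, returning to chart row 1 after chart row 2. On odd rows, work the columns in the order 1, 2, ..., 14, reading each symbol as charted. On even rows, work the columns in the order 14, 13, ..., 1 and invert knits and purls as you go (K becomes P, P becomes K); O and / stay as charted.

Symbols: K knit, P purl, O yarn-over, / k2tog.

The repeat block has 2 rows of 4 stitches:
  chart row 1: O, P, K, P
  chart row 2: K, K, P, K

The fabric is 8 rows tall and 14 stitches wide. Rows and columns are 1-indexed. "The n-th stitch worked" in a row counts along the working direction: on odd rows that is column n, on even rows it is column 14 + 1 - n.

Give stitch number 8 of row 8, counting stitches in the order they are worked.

For row 8: chart row = ((8-1) mod 2) + 1 = 2; this is a WS (even) row.
Chart row 2 tiled across columns 1-14: K K P K K K P K K K P K K K
WS: work from column 14 back to column 1 (reverse the tiled row), swapping K<->P (O and / unchanged).
Row 8 as worked: P P P K P P P K P P P K P P
The 8th stitch worked is K.

Stitch:
K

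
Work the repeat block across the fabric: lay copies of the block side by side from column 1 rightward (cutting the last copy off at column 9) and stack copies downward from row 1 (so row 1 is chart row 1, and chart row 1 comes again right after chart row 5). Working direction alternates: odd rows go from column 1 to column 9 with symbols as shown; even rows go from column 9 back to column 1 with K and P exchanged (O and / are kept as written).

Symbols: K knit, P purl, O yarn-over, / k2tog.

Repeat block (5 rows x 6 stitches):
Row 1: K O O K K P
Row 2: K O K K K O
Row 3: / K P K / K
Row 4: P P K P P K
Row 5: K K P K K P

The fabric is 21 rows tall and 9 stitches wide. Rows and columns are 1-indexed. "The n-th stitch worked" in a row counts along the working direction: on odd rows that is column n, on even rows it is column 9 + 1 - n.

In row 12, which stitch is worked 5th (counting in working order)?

Result:
P

Derivation:
Row 12: (12-1) mod 5 = 1, so use chart row 2. Even row -> WS.
Chart row 2 tiled across columns 1-9: K O K K K O K O K
WS: work from column 9 back to column 1 (reverse the tiled row), swapping K<->P (O and / unchanged).
Row 12 as worked: P O P O P P P O P
Stitch 5 in working order -> P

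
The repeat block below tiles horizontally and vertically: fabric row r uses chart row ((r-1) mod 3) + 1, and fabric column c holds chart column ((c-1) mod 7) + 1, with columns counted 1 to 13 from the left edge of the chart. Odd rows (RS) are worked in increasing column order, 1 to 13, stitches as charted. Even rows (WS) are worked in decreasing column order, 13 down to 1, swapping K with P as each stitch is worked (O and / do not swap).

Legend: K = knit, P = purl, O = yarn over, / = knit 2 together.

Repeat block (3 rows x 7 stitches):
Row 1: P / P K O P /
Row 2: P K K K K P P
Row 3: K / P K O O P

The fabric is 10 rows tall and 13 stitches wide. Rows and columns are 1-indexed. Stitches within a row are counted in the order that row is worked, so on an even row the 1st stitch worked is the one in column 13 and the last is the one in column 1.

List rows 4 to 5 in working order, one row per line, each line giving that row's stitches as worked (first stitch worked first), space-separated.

== ROWS AS WORKED ==
K O P K / K / K O P K / K
P K K K K P P P K K K K P

Derivation:
Row 4: chart row 1, WS - tiled (columns 1-13): P / P K O P / P / P K O P; work from column 13 back to 1 with K<->P swapped.
Row 5: chart row 2, RS - tile across columns 1-13 and work as-is.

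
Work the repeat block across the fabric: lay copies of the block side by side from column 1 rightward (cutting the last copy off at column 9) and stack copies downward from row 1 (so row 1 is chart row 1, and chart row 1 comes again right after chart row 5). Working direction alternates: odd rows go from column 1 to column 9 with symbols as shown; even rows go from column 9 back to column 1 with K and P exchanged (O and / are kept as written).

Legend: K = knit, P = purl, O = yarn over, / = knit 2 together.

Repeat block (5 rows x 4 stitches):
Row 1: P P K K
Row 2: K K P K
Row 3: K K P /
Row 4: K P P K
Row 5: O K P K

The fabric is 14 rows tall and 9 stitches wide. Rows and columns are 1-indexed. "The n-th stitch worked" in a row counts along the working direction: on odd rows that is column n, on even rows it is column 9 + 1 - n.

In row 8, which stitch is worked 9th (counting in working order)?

Row 8: (8-1) mod 5 = 2, so use chart row 3. Even row -> WS.
Chart row 3 tiled across columns 1-9: K K P / K K P / K
Wrong side: read the tiled row from column 9 down to 1 and exchange K with P (leave O, /).
Row 8 as worked: P / K P P / K P P
Counting 9 along the worked row gives P.

Stitch:
P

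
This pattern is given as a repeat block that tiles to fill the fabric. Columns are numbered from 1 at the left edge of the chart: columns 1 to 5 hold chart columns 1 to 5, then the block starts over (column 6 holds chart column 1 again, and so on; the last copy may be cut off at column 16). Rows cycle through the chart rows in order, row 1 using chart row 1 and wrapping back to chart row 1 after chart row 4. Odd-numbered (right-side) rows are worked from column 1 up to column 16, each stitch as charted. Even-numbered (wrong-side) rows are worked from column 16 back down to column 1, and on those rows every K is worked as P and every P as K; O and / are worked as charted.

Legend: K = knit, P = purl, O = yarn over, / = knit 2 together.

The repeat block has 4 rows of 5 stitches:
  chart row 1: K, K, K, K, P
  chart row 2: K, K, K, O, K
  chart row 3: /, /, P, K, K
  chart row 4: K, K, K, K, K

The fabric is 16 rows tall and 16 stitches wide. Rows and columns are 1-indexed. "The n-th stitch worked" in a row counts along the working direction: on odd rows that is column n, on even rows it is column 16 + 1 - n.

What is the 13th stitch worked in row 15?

Row 15: (15-1) mod 4 = 2, so use chart row 3. Odd row -> RS.
Chart row 3 tiled across columns 1-16: / / P K K / / P K K / / P K K /
RS: work column 1 to column 16, symbols as charted — the tiled row is the row as worked.
The 13th stitch worked is P.

== STITCH ==
P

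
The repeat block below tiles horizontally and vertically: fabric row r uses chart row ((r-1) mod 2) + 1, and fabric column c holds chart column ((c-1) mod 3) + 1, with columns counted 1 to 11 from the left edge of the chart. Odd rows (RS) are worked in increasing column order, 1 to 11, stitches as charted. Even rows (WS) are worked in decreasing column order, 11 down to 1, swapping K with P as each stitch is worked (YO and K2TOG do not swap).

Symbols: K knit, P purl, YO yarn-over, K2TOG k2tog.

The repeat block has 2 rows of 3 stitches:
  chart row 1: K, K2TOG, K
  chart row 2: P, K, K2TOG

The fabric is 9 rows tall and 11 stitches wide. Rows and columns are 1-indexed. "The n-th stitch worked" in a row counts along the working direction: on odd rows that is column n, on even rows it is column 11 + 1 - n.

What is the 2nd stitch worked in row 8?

Stitch:
K

Derivation:
Row 8: (8-1) mod 2 = 1, so use chart row 2. Even row -> WS.
Chart row 2 tiled across columns 1-11: P K K2TOG P K K2TOG P K K2TOG P K
WS: work from column 11 back to column 1 (reverse the tiled row), swapping K<->P (YO and K2TOG unchanged).
Row 8 as worked: P K K2TOG P K K2TOG P K K2TOG P K
The 2nd stitch worked is K.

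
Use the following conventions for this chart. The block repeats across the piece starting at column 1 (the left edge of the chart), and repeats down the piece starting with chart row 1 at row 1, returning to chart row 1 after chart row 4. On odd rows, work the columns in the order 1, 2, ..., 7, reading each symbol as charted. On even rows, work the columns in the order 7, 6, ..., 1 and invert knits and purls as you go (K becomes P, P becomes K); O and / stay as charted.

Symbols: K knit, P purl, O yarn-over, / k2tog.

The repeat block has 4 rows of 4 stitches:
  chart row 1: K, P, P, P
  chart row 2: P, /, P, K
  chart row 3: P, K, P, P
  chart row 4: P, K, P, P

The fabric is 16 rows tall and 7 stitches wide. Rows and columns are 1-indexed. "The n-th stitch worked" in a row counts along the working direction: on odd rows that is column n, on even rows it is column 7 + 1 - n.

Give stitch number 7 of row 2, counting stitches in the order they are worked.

Result:
K

Derivation:
For row 2: chart row = ((2-1) mod 4) + 1 = 2; this is a WS (even) row.
Chart row 2 tiled across columns 1-7: P / P K P / P
WS row: flip the tiled sequence (start at column 7) and apply K<->P; O and / stay.
Row 2 as worked: K / K P K / K
The 7th stitch worked is K.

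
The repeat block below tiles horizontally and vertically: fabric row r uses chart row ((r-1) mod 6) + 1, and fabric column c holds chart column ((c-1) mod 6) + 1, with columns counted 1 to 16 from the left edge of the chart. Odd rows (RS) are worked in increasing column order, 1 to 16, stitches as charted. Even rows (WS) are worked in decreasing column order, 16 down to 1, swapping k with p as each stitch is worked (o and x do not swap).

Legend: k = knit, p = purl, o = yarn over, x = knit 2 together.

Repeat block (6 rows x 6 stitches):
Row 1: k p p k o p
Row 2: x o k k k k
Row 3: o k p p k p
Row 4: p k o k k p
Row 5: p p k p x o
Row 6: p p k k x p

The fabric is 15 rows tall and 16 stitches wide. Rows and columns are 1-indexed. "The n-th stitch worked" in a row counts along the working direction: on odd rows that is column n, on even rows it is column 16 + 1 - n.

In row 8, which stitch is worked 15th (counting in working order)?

Row 8: (8-1) mod 6 = 1, so use chart row 2. Even row -> WS.
Chart row 2 tiled across columns 1-16: x o k k k k x o k k k k x o k k
WS row: flip the tiled sequence (start at column 16) and apply k<->p; o and x stay.
Row 8 as worked: p p o x p p p p o x p p p p o x
Counting 15 along the worked row gives o.

Result:
o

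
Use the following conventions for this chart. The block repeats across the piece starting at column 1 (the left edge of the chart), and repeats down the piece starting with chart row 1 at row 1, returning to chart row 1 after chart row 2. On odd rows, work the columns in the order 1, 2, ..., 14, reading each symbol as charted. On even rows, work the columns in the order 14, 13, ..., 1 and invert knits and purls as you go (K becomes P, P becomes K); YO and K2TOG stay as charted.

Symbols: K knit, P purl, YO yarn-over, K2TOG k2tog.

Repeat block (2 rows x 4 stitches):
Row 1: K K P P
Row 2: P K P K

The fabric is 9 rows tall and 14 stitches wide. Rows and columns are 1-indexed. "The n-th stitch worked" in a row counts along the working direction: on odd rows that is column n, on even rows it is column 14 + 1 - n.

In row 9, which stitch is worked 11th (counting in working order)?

Row 9: (9-1) mod 2 = 0, so use chart row 1. Odd row -> RS.
Chart row 1 tiled across columns 1-14: K K P P K K P P K K P P K K
RS row: no reversal, no swap; stitch n worked = column n.
The 11th stitch worked is P.

Stitch:
P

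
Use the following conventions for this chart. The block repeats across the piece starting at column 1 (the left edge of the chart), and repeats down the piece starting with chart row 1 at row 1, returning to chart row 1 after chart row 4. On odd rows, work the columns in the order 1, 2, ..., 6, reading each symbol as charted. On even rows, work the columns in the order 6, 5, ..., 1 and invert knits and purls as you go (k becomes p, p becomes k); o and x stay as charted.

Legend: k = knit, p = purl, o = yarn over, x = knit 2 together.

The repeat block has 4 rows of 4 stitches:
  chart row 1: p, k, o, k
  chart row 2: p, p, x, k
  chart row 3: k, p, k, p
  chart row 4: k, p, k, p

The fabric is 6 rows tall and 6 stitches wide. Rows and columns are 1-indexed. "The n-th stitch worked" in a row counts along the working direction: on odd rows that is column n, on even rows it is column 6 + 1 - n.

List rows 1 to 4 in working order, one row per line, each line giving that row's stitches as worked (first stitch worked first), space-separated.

Row 1: chart row 1, RS - tile across columns 1-6 and work as-is.
Row 2: chart row 2, WS - tiled (columns 1-6): p p x k p p; work from column 6 back to 1 with k<->p swapped.
Row 3: chart row 3, RS - tile across columns 1-6 and work as-is.
Row 4: chart row 4, WS - tiled (columns 1-6): k p k p k p; work from column 6 back to 1 with k<->p swapped.

== ROWS AS WORKED ==
p k o k p k
k k p x k k
k p k p k p
k p k p k p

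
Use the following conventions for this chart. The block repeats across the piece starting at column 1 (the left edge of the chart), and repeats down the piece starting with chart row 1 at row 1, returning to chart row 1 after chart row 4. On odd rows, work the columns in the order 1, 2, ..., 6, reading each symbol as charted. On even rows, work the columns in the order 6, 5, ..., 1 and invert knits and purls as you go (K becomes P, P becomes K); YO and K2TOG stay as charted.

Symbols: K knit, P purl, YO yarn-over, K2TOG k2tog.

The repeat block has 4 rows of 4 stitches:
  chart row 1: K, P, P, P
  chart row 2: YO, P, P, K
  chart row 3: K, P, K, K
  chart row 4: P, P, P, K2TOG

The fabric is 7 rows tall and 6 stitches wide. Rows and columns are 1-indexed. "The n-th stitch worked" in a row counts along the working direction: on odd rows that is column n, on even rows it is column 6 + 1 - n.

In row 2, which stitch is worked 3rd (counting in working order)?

Row 2: (2-1) mod 4 = 1, so use chart row 2. Even row -> WS.
Chart row 2 tiled across columns 1-6: YO P P K YO P
WS: work from column 6 back to column 1 (reverse the tiled row), swapping K<->P (YO and K2TOG unchanged).
Row 2 as worked: K YO P K K YO
Stitch 3 in working order -> P

Stitch:
P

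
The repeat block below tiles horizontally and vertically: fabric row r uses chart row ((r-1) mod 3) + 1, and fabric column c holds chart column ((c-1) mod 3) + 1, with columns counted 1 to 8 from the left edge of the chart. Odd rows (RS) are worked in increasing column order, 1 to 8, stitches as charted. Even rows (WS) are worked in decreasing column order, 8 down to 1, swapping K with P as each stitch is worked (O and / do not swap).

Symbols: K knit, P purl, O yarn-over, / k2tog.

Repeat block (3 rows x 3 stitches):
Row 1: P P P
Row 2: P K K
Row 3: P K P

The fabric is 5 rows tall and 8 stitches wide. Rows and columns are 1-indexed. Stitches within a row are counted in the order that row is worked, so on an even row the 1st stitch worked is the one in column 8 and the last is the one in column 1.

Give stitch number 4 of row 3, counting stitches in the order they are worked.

Stitch:
P

Derivation:
Row 3 uses chart row ((3-1) mod 3)+1 = 3. Row 3 is odd, so RS.
Chart row 3 tiled across columns 1-8: P K P P K P P K
RS: work column 1 to column 8, symbols as charted — the tiled row is the row as worked.
The 4th stitch worked is P.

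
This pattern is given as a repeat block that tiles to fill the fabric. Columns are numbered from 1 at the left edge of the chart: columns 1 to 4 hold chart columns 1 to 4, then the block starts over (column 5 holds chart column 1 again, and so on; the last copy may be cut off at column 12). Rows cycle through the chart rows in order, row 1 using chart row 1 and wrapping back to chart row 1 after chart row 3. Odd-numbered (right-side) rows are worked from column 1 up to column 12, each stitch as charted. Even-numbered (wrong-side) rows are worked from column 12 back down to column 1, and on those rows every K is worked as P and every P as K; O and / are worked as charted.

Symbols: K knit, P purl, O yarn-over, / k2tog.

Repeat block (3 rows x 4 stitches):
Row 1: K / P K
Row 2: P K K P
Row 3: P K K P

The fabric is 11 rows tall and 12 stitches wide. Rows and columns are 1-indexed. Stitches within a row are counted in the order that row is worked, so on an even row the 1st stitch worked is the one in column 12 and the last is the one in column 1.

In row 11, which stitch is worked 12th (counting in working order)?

Stitch:
P

Derivation:
Row 11 uses chart row ((11-1) mod 3)+1 = 2. Row 11 is odd, so RS.
Chart row 2 tiled across columns 1-12: P K K P P K K P P K K P
RS row: no reversal, no swap; stitch n worked = column n.
The 12th stitch worked is P.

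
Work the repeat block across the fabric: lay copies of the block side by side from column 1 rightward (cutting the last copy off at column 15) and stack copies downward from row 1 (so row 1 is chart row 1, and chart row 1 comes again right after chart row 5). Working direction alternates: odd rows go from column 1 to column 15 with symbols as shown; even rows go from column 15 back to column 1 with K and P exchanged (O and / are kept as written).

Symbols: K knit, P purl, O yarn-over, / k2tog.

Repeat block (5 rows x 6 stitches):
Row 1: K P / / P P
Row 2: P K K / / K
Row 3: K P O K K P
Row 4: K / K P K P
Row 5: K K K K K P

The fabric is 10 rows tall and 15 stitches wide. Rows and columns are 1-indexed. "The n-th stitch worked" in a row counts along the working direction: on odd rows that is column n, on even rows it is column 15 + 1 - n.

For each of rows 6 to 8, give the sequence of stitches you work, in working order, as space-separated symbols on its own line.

Result:
/ K P K K / / K P K K / / K P
P K K / / K P K K / / K P K K
O K P K P P O K P K P P O K P

Derivation:
Row 6: chart row 1, WS - tiled (columns 1-15): K P / / P P K P / / P P K P /; work from column 15 back to 1 with K<->P swapped.
Row 7: chart row 2, RS - tile across columns 1-15 and work as-is.
Row 8: chart row 3, WS - tiled (columns 1-15): K P O K K P K P O K K P K P O; work from column 15 back to 1 with K<->P swapped.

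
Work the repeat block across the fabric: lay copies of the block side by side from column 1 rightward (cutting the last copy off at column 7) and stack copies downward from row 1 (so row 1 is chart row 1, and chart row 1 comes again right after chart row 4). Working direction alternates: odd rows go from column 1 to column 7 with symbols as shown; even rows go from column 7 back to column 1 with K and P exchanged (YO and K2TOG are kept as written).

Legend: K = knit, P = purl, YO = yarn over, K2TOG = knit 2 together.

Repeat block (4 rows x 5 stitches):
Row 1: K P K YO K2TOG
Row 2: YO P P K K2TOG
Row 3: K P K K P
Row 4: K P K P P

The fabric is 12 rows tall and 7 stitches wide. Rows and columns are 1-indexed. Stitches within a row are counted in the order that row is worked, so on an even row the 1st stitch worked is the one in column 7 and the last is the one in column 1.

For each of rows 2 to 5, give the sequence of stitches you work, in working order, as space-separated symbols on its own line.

Result:
K YO K2TOG P K K YO
K P K K P K P
K P K K P K P
K P K YO K2TOG K P

Derivation:
Row 2: chart row 2, WS - tiled (columns 1-7): YO P P K K2TOG YO P; work from column 7 back to 1 with K<->P swapped.
Row 3: chart row 3, RS - tile across columns 1-7 and work as-is.
Row 4: chart row 4, WS - tiled (columns 1-7): K P K P P K P; work from column 7 back to 1 with K<->P swapped.
Row 5: chart row 1, RS - tile across columns 1-7 and work as-is.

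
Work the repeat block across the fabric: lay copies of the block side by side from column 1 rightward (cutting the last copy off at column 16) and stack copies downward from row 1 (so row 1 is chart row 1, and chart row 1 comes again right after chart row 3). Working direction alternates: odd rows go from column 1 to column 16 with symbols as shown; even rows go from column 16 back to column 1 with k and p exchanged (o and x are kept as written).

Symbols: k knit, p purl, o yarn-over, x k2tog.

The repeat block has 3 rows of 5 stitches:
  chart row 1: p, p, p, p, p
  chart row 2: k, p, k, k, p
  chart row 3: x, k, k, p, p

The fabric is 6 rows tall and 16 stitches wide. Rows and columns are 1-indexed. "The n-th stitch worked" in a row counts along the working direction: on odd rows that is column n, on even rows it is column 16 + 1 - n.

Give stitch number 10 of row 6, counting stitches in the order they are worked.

Result:
p

Derivation:
Row 6: (6-1) mod 3 = 2, so use chart row 3. Even row -> WS.
Chart row 3 tiled across columns 1-16: x k k p p x k k p p x k k p p x
WS: work from column 16 back to column 1 (reverse the tiled row), swapping k<->p (o and x unchanged).
Row 6 as worked: x k k p p x k k p p x k k p p x
Stitch 10 in working order -> p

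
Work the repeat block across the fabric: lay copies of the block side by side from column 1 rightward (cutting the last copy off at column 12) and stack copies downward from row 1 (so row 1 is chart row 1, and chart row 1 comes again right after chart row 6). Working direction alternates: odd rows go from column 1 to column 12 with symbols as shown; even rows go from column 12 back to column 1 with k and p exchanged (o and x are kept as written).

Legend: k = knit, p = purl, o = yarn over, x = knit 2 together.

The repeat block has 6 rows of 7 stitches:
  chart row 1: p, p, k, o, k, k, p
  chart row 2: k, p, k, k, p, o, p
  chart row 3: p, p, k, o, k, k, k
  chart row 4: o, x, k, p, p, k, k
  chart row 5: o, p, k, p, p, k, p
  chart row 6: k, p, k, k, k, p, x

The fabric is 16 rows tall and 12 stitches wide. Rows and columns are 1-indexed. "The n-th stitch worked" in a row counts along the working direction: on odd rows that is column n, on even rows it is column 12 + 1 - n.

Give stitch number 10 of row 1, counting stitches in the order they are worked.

Result:
k

Derivation:
For row 1: chart row = ((1-1) mod 6) + 1 = 1; this is a RS (odd) row.
Chart row 1 tiled across columns 1-12: p p k o k k p p p k o k
Right side: take the tiled row as-is (worked left to right from column 1).
The 10th stitch worked is k.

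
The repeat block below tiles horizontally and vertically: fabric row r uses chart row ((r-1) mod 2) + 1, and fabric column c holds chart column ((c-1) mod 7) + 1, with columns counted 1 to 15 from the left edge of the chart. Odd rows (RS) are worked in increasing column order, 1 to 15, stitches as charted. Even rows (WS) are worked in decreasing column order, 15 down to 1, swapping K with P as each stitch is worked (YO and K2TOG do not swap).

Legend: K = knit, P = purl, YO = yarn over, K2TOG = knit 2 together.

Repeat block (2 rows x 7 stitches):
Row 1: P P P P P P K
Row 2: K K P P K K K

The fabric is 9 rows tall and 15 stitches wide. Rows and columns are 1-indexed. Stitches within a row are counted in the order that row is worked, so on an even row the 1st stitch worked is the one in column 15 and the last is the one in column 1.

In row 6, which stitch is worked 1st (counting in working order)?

== STITCH ==
P

Derivation:
Row 6 uses chart row ((6-1) mod 2)+1 = 2. Row 6 is even, so WS.
Chart row 2 tiled across columns 1-15: K K P P K K K K K P P K K K K
WS row: flip the tiled sequence (start at column 15) and apply K<->P; YO and K2TOG stay.
Row 6 as worked: P P P P K K P P P P P K K P P
The 1st stitch worked is P.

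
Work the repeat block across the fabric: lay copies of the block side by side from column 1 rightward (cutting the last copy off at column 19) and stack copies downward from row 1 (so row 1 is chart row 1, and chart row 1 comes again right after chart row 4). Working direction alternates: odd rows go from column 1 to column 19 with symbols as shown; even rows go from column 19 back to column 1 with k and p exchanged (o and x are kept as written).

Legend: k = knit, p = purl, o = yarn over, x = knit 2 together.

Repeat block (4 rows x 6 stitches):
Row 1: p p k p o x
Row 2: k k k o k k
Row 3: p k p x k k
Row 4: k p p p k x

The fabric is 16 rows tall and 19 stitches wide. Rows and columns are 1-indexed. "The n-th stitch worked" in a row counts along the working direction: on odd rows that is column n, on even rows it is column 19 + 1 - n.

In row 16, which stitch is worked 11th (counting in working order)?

== STITCH ==
k

Derivation:
Row 16 uses chart row ((16-1) mod 4)+1 = 4. Row 16 is even, so WS.
Chart row 4 tiled across columns 1-19: k p p p k x k p p p k x k p p p k x k
Wrong side: read the tiled row from column 19 down to 1 and exchange k with p (leave o, x).
Row 16 as worked: p x p k k k p x p k k k p x p k k k p
The 11th stitch worked is k.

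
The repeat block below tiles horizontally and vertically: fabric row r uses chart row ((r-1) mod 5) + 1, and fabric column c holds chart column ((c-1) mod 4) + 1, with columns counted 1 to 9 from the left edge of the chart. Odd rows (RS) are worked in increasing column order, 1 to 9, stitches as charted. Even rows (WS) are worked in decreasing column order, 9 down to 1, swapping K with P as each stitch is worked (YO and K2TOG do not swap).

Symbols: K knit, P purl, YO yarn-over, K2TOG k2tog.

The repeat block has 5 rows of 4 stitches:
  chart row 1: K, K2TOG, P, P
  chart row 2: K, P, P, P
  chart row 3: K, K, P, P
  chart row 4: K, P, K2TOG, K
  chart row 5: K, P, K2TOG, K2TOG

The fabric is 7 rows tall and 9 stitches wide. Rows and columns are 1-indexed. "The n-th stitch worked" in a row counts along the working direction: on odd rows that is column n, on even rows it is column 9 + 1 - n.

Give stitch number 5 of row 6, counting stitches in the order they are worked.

Row 6: (6-1) mod 5 = 0, so use chart row 1. Even row -> WS.
Chart row 1 tiled across columns 1-9: K K2TOG P P K K2TOG P P K
Wrong side: read the tiled row from column 9 down to 1 and exchange K with P (leave YO, K2TOG).
Row 6 as worked: P K K K2TOG P K K K2TOG P
Counting 5 along the worked row gives P.

Stitch:
P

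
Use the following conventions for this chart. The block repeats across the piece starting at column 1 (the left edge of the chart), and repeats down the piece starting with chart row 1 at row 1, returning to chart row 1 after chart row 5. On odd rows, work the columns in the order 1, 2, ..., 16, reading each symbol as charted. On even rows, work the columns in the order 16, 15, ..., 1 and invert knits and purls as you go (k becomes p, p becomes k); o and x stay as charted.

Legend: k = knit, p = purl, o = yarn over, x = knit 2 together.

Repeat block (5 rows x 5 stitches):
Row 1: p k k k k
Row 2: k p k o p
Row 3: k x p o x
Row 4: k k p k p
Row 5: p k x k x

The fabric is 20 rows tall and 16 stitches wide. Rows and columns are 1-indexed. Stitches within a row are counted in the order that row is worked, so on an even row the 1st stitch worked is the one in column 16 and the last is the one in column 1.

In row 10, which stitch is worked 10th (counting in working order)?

Row 10: (10-1) mod 5 = 4, so use chart row 5. Even row -> WS.
Chart row 5 tiled across columns 1-16: p k x k x p k x k x p k x k x p
WS: work from column 16 back to column 1 (reverse the tiled row), swapping k<->p (o and x unchanged).
Row 10 as worked: k x p x p k x p x p k x p x p k
The 10th stitch worked is p.

Stitch:
p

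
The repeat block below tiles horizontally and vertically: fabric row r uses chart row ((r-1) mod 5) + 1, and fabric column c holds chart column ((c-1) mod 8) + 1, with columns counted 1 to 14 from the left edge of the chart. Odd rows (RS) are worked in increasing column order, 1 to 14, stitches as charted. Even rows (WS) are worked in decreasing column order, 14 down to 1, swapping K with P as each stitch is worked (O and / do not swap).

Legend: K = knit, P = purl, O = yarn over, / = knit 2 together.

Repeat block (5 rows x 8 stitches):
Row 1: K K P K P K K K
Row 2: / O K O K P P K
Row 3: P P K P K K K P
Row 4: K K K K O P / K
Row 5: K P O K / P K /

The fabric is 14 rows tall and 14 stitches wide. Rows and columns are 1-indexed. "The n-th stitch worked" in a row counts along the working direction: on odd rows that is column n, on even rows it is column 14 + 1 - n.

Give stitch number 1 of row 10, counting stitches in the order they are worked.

For row 10: chart row = ((10-1) mod 5) + 1 = 5; this is a WS (even) row.
Chart row 5 tiled across columns 1-14: K P O K / P K / K P O K / P
Wrong side: read the tiled row from column 14 down to 1 and exchange K with P (leave O, /).
Row 10 as worked: K / P O K P / P K / P O K P
Stitch 1 in working order -> K

Stitch:
K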